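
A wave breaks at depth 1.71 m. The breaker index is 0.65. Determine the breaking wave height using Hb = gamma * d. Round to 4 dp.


Hb = gamma * d
Hb = 0.65 * 1.71
Hb = 1.1115 m

1.1115


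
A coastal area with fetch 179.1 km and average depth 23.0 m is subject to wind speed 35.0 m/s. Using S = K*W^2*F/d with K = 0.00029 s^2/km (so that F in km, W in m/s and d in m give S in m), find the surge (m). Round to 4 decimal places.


S = K * W^2 * F / d
W^2 = 35.0^2 = 1225.00
S = 0.00029 * 1225.00 * 179.1 / 23.0
Numerator = 0.00029 * 1225.00 * 179.1 = 63.625275
S = 63.625275 / 23.0 = 2.7663 m

2.7663


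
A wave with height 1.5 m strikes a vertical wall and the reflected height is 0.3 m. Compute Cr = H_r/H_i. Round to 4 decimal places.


Cr = H_r / H_i
Cr = 0.3 / 1.5
Cr = 0.2000

0.2000


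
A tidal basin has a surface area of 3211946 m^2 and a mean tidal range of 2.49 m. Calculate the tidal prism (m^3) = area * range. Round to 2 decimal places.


Tidal prism = Area * Tidal range
P = 3211946 * 2.49
P = 7997745.54 m^3

7997745.54


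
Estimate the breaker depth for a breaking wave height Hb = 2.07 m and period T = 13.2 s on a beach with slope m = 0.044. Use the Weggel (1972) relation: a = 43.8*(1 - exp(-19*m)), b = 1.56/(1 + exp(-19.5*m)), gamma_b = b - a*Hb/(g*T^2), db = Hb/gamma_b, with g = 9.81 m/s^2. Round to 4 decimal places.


a = 43.8 * (1 - exp(-19 * m))
exp(-19 * 0.044) = exp(-0.8360) = 0.433441
a = 43.8 * (1 - 0.433441) = 24.815292
b = 1.56 / (1 + exp(-19.5 * m))
exp(-19.5 * 0.044) = exp(-0.8580) = 0.424009
b = 1.56 / (1 + 0.424009) = 1.095498
Hb / (g * T^2) = 2.07 / (9.81 * 13.2^2) = 2.07 / 1709.2944 = 0.00121103
gamma_b = b - a * Hb/(g*T^2) = 1.095498 - 24.815292 * 0.00121103 = 1.065447
db = Hb / gamma_b = 2.07 / 1.065447
db = 1.9428 m

1.9428


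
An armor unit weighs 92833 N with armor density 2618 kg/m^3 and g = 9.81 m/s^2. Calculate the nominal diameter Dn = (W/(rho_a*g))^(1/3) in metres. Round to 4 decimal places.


V = W / (rho_a * g)
V = 92833 / (2618 * 9.81)
V = 92833 / 25682.58
V = 3.614629 m^3
Dn = V^(1/3) = 3.614629^(1/3)
Dn = 1.5347 m

1.5347


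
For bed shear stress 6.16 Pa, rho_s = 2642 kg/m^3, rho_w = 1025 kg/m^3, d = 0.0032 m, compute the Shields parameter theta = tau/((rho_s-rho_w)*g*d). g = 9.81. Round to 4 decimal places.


theta = tau / ((rho_s - rho_w) * g * d)
rho_s - rho_w = 2642 - 1025 = 1617
Denominator = 1617 * 9.81 * 0.0032 = 50.760864
theta = 6.16 / 50.760864
theta = 0.1214

0.1214


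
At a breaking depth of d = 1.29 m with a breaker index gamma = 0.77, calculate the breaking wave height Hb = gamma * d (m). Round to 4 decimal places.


Hb = gamma * d
Hb = 0.77 * 1.29
Hb = 0.9933 m

0.9933


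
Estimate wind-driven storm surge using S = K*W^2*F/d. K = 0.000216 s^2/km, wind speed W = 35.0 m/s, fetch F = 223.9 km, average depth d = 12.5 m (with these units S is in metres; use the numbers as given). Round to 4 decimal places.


S = K * W^2 * F / d
W^2 = 35.0^2 = 1225.00
S = 0.000216 * 1225.00 * 223.9 / 12.5
Numerator = 0.000216 * 1225.00 * 223.9 = 59.243940
S = 59.243940 / 12.5 = 4.7395 m

4.7395


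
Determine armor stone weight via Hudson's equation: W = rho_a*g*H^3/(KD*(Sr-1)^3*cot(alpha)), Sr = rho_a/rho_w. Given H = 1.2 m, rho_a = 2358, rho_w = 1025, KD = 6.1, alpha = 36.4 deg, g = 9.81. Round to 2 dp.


Sr = rho_a / rho_w = 2358 / 1025 = 2.300488
(Sr - 1) = 1.300488
(Sr - 1)^3 = 2.199474
cot(36.4) = 1 / tan(36.4) = 1 / 0.737264 = 1.356367
Numerator = 2358 * 9.81 * 1.2^3 = 39972.0614
Denominator = 6.1 * 2.199474 * 1.356367 = 18.198094
W = 39972.0614 / 18.198094
W = 2196.50 N

2196.50


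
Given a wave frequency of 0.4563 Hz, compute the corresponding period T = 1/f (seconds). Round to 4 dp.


T = 1 / f
T = 1 / 0.4563
T = 2.1915 s

2.1915


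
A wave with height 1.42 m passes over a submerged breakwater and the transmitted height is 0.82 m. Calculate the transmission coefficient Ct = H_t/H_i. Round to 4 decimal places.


Ct = H_t / H_i
Ct = 0.82 / 1.42
Ct = 0.5775

0.5775


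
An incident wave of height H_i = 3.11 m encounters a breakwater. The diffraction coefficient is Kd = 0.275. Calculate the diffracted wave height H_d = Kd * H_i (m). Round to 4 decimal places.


H_d = Kd * H_i
H_d = 0.275 * 3.11
H_d = 0.8553 m

0.8553


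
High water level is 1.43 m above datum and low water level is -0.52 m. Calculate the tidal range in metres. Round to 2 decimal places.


Tidal range = High water - Low water
Tidal range = 1.43 - (-0.52)
Tidal range = 1.95 m

1.95


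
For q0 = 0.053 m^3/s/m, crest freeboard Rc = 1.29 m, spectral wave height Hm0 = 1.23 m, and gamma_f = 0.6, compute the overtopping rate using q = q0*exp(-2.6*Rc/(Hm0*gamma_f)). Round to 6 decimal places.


q = q0 * exp(-2.6 * Rc / (Hm0 * gamma_f))
Exponent = -2.6 * 1.29 / (1.23 * 0.6)
= -2.6 * 1.29 / 0.7380
= -4.544715
exp(-4.544715) = 0.010623
q = 0.053 * 0.010623
q = 0.000563 m^3/s/m

0.000563


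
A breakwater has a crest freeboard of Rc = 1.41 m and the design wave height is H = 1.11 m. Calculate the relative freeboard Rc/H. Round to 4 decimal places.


Relative freeboard = Rc / H
= 1.41 / 1.11
= 1.2703

1.2703


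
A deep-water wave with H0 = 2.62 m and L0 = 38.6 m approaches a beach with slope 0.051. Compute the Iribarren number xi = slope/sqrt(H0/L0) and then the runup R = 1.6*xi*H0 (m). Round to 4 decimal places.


xi = slope / sqrt(H0/L0)
H0/L0 = 2.62/38.6 = 0.067876
sqrt(0.067876) = 0.260530
xi = 0.051 / 0.260530 = 0.195755
R = 1.6 * xi * H0 = 1.6 * 0.195755 * 2.62
R = 0.8206 m

0.8206


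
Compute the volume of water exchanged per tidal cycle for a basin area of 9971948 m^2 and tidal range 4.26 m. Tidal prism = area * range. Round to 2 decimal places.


Tidal prism = Area * Tidal range
P = 9971948 * 4.26
P = 42480498.48 m^3

42480498.48


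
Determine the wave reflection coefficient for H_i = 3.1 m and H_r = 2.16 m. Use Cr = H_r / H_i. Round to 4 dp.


Cr = H_r / H_i
Cr = 2.16 / 3.1
Cr = 0.6968

0.6968


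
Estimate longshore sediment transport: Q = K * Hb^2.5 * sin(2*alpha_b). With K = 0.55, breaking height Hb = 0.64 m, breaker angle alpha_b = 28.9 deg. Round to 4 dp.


Q = K * Hb^2.5 * sin(2 * alpha_b)
Hb^2.5 = 0.64^2.5 = 0.327680
sin(2 * 28.9) = sin(57.8) = 0.846193
Q = 0.55 * 0.327680 * 0.846193
Q = 0.1525 m^3/s

0.1525


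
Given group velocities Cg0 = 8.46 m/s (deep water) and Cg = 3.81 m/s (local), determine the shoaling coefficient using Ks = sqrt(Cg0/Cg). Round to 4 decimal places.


Ks = sqrt(Cg0 / Cg)
Ks = sqrt(8.46 / 3.81)
Ks = sqrt(2.2205)
Ks = 1.4901

1.4901


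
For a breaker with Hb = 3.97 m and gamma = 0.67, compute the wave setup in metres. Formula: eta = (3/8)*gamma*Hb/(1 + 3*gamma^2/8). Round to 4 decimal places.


eta = (3/8) * gamma * Hb / (1 + 3*gamma^2/8)
Numerator = (3/8) * 0.67 * 3.97 = 0.997463
Denominator = 1 + 3*0.67^2/8 = 1 + 0.168338 = 1.168338
eta = 0.997463 / 1.168338
eta = 0.8537 m

0.8537


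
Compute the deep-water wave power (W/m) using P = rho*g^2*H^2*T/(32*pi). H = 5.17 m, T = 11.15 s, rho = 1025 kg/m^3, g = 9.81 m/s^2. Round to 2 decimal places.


P = rho * g^2 * H^2 * T / (32 * pi)
P = 1025 * 9.81^2 * 5.17^2 * 11.15 / (32 * pi)
P = 1025 * 96.2361 * 26.7289 * 11.15 / 100.53096
P = 292427.35 W/m

292427.35


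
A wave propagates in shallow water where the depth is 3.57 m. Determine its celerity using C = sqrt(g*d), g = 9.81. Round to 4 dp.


Using the shallow-water approximation:
C = sqrt(g * d) = sqrt(9.81 * 3.57)
C = sqrt(35.0217)
C = 5.9179 m/s

5.9179


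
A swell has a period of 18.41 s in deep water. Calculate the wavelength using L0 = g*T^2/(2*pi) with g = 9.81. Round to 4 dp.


L0 = g * T^2 / (2 * pi)
L0 = 9.81 * 18.41^2 / (2 * pi)
L0 = 9.81 * 338.9281 / 6.28319
L0 = 3324.8847 / 6.28319
L0 = 529.1718 m

529.1718


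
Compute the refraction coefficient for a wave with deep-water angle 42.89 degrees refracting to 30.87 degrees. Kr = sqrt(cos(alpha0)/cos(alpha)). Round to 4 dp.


Kr = sqrt(cos(alpha0) / cos(alpha))
cos(42.89) = 0.732662
cos(30.87) = 0.858334
Kr = sqrt(0.732662 / 0.858334)
Kr = sqrt(0.853586)
Kr = 0.9239

0.9239


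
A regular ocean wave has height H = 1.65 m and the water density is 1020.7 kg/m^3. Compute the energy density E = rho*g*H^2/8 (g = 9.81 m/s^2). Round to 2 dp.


E = (1/8) * rho * g * H^2
E = (1/8) * 1020.7 * 9.81 * 1.65^2
E = 0.125 * 1020.7 * 9.81 * 2.7225
E = 3407.57 J/m^2

3407.57


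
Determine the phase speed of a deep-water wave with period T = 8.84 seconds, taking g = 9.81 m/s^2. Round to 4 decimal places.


We use the deep-water celerity formula:
C = g * T / (2 * pi)
C = 9.81 * 8.84 / (2 * 3.14159...)
C = 86.720400 / 6.283185
C = 13.8020 m/s

13.8020


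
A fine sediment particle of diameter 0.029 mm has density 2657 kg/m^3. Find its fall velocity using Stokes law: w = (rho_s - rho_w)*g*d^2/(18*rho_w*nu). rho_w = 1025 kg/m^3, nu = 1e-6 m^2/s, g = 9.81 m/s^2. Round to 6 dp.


w = (rho_s - rho_w) * g * d^2 / (18 * rho_w * nu)
d = 0.029 mm = 0.000029 m
rho_s - rho_w = 2657 - 1025 = 1632
Numerator = 1632 * 9.81 * (0.000029)^2 = 0.000013464343
Denominator = 18 * 1025 * 1e-6 = 0.018450
w = 0.000730 m/s

0.000730


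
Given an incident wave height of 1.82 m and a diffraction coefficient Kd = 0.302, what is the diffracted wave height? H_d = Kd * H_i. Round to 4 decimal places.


H_d = Kd * H_i
H_d = 0.302 * 1.82
H_d = 0.5496 m

0.5496


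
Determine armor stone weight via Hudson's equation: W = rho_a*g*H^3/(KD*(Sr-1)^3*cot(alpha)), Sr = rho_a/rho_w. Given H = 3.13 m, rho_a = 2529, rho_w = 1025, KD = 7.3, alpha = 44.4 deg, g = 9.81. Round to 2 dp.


Sr = rho_a / rho_w = 2529 / 1025 = 2.467317
(Sr - 1) = 1.467317
(Sr - 1)^3 = 3.159162
cot(44.4) = 1 / tan(44.4) = 1 / 0.979272 = 1.021166
Numerator = 2529 * 9.81 * 3.13^3 = 760765.5698
Denominator = 7.3 * 3.159162 * 1.021166 = 23.550020
W = 760765.5698 / 23.550020
W = 32304.24 N

32304.24


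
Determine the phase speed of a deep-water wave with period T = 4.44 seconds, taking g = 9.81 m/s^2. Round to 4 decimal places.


We use the deep-water celerity formula:
C = g * T / (2 * pi)
C = 9.81 * 4.44 / (2 * 3.14159...)
C = 43.556400 / 6.283185
C = 6.9322 m/s

6.9322


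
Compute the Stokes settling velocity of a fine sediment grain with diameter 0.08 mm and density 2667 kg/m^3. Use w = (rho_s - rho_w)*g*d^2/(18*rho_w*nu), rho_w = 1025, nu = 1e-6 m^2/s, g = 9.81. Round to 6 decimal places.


w = (rho_s - rho_w) * g * d^2 / (18 * rho_w * nu)
d = 0.08 mm = 0.000080 m
rho_s - rho_w = 2667 - 1025 = 1642
Numerator = 1642 * 9.81 * (0.000080)^2 = 0.000103091328
Denominator = 18 * 1025 * 1e-6 = 0.018450
w = 0.005588 m/s

0.005588


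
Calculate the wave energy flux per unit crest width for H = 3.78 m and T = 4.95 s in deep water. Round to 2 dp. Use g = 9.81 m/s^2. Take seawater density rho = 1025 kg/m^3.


P = rho * g^2 * H^2 * T / (32 * pi)
P = 1025 * 9.81^2 * 3.78^2 * 4.95 / (32 * pi)
P = 1025 * 96.2361 * 14.2884 * 4.95 / 100.53096
P = 69398.62 W/m

69398.62


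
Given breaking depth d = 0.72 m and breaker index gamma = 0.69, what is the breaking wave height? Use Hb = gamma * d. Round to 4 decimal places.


Hb = gamma * d
Hb = 0.69 * 0.72
Hb = 0.4968 m

0.4968


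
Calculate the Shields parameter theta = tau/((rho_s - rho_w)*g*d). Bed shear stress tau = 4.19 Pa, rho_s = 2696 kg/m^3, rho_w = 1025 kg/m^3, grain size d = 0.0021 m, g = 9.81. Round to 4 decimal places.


theta = tau / ((rho_s - rho_w) * g * d)
rho_s - rho_w = 2696 - 1025 = 1671
Denominator = 1671 * 9.81 * 0.0021 = 34.424271
theta = 4.19 / 34.424271
theta = 0.1217

0.1217


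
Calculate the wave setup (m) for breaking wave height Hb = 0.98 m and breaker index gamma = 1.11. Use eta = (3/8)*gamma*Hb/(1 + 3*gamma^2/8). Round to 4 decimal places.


eta = (3/8) * gamma * Hb / (1 + 3*gamma^2/8)
Numerator = (3/8) * 1.11 * 0.98 = 0.407925
Denominator = 1 + 3*1.11^2/8 = 1 + 0.462038 = 1.462038
eta = 0.407925 / 1.462038
eta = 0.2790 m

0.2790


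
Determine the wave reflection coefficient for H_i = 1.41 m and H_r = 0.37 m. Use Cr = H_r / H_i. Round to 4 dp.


Cr = H_r / H_i
Cr = 0.37 / 1.41
Cr = 0.2624

0.2624


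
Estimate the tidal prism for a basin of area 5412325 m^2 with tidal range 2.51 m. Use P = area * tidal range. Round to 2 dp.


Tidal prism = Area * Tidal range
P = 5412325 * 2.51
P = 13584935.75 m^3

13584935.75


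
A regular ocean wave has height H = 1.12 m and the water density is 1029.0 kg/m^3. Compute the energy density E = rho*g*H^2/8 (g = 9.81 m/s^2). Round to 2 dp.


E = (1/8) * rho * g * H^2
E = (1/8) * 1029.0 * 9.81 * 1.12^2
E = 0.125 * 1029.0 * 9.81 * 1.2544
E = 1582.82 J/m^2

1582.82


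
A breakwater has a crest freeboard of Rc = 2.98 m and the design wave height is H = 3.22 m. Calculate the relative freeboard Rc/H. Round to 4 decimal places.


Relative freeboard = Rc / H
= 2.98 / 3.22
= 0.9255

0.9255


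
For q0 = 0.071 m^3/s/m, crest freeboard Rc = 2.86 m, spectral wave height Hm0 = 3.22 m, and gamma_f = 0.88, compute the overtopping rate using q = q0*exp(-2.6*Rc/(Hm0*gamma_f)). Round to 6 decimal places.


q = q0 * exp(-2.6 * Rc / (Hm0 * gamma_f))
Exponent = -2.6 * 2.86 / (3.22 * 0.88)
= -2.6 * 2.86 / 2.8336
= -2.624224
exp(-2.624224) = 0.072496
q = 0.071 * 0.072496
q = 0.005147 m^3/s/m

0.005147


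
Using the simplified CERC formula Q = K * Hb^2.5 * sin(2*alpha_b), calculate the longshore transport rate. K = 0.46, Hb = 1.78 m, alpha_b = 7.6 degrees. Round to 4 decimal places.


Q = K * Hb^2.5 * sin(2 * alpha_b)
Hb^2.5 = 1.78^2.5 = 4.227173
sin(2 * 7.6) = sin(15.2) = 0.262189
Q = 0.46 * 4.227173 * 0.262189
Q = 0.5098 m^3/s

0.5098


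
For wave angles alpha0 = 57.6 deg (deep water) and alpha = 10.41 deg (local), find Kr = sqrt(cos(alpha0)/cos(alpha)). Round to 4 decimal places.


Kr = sqrt(cos(alpha0) / cos(alpha))
cos(57.6) = 0.535827
cos(10.41) = 0.983540
Kr = sqrt(0.535827 / 0.983540)
Kr = sqrt(0.544794)
Kr = 0.7381

0.7381


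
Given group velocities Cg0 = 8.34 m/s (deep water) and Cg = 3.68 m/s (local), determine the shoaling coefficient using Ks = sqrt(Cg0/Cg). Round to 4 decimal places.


Ks = sqrt(Cg0 / Cg)
Ks = sqrt(8.34 / 3.68)
Ks = sqrt(2.2663)
Ks = 1.5054

1.5054


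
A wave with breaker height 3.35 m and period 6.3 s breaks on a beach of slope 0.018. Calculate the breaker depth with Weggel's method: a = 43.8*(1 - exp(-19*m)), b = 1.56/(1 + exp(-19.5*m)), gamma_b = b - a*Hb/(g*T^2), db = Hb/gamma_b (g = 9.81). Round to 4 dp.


a = 43.8 * (1 - exp(-19 * m))
exp(-19 * 0.018) = exp(-0.3420) = 0.710348
a = 43.8 * (1 - 0.710348) = 12.686749
b = 1.56 / (1 + exp(-19.5 * m))
exp(-19.5 * 0.018) = exp(-0.3510) = 0.703984
b = 1.56 / (1 + 0.703984) = 0.915502
Hb / (g * T^2) = 3.35 / (9.81 * 6.3^2) = 3.35 / 389.3589 = 0.00860389
gamma_b = b - a * Hb/(g*T^2) = 0.915502 - 12.686749 * 0.00860389 = 0.806346
db = Hb / gamma_b = 3.35 / 0.806346
db = 4.1545 m

4.1545


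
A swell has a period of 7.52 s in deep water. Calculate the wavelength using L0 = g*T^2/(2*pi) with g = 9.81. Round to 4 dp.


L0 = g * T^2 / (2 * pi)
L0 = 9.81 * 7.52^2 / (2 * pi)
L0 = 9.81 * 56.5504 / 6.28319
L0 = 554.7594 / 6.28319
L0 = 88.2927 m

88.2927


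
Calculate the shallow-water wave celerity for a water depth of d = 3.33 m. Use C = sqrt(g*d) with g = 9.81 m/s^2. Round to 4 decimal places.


Using the shallow-water approximation:
C = sqrt(g * d) = sqrt(9.81 * 3.33)
C = sqrt(32.6673)
C = 5.7155 m/s

5.7155


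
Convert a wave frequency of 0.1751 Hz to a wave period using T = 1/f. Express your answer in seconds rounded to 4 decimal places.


T = 1 / f
T = 1 / 0.1751
T = 5.7110 s

5.7110


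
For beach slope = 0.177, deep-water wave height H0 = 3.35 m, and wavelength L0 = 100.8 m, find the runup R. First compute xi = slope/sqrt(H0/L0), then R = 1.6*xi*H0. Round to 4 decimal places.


xi = slope / sqrt(H0/L0)
H0/L0 = 3.35/100.8 = 0.033234
sqrt(0.033234) = 0.182302
xi = 0.177 / 0.182302 = 0.970915
R = 1.6 * xi * H0 = 1.6 * 0.970915 * 3.35
R = 5.2041 m

5.2041


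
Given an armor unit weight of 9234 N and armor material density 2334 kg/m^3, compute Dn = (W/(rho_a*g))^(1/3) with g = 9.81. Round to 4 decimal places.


V = W / (rho_a * g)
V = 9234 / (2334 * 9.81)
V = 9234 / 22896.54
V = 0.403292 m^3
Dn = V^(1/3) = 0.403292^(1/3)
Dn = 0.7388 m

0.7388


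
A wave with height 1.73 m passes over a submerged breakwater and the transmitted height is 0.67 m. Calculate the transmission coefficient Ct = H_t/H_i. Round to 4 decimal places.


Ct = H_t / H_i
Ct = 0.67 / 1.73
Ct = 0.3873

0.3873


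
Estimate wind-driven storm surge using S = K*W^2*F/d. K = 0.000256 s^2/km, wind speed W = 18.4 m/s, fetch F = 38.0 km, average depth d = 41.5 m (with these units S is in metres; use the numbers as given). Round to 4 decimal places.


S = K * W^2 * F / d
W^2 = 18.4^2 = 338.56
S = 0.000256 * 338.56 * 38.0 / 41.5
Numerator = 0.000256 * 338.56 * 38.0 = 3.293512
S = 3.293512 / 41.5 = 0.0794 m

0.0794


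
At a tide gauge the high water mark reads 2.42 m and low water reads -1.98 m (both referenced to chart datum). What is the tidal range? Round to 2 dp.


Tidal range = High water - Low water
Tidal range = 2.42 - (-1.98)
Tidal range = 4.40 m

4.40


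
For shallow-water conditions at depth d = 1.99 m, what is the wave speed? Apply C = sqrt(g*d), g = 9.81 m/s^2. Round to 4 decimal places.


Using the shallow-water approximation:
C = sqrt(g * d) = sqrt(9.81 * 1.99)
C = sqrt(19.5219)
C = 4.4184 m/s

4.4184


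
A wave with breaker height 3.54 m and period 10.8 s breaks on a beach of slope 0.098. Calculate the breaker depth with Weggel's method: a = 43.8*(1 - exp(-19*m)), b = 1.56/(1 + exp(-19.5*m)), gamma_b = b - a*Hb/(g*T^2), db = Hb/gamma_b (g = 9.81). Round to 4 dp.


a = 43.8 * (1 - exp(-19 * m))
exp(-19 * 0.098) = exp(-1.8620) = 0.155362
a = 43.8 * (1 - 0.155362) = 36.995162
b = 1.56 / (1 + exp(-19.5 * m))
exp(-19.5 * 0.098) = exp(-1.9110) = 0.147932
b = 1.56 / (1 + 0.147932) = 1.358965
Hb / (g * T^2) = 3.54 / (9.81 * 10.8^2) = 3.54 / 1144.2384 = 0.00309376
gamma_b = b - a * Hb/(g*T^2) = 1.358965 - 36.995162 * 0.00309376 = 1.244511
db = Hb / gamma_b = 3.54 / 1.244511
db = 2.8445 m

2.8445


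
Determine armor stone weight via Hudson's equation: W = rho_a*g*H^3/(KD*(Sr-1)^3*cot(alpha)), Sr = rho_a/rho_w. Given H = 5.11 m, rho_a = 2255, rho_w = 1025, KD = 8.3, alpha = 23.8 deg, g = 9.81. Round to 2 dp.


Sr = rho_a / rho_w = 2255 / 1025 = 2.200000
(Sr - 1) = 1.200000
(Sr - 1)^3 = 1.728000
cot(23.8) = 1 / tan(23.8) = 1 / 0.441053 = 2.267304
Numerator = 2255 * 9.81 * 5.11^3 = 2951741.0426
Denominator = 8.3 * 1.728000 * 2.267304 = 32.518574
W = 2951741.0426 / 32.518574
W = 90770.93 N

90770.93


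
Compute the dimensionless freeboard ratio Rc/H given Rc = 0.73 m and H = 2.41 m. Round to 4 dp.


Relative freeboard = Rc / H
= 0.73 / 2.41
= 0.3029

0.3029


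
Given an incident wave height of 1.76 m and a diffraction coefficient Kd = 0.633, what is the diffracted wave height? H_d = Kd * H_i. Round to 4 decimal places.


H_d = Kd * H_i
H_d = 0.633 * 1.76
H_d = 1.1141 m

1.1141


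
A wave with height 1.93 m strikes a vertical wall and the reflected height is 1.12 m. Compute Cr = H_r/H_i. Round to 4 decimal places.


Cr = H_r / H_i
Cr = 1.12 / 1.93
Cr = 0.5803

0.5803


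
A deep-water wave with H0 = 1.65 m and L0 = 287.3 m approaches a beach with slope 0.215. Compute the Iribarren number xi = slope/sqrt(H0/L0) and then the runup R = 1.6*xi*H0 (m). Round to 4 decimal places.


xi = slope / sqrt(H0/L0)
H0/L0 = 1.65/287.3 = 0.005743
sqrt(0.005743) = 0.075783
xi = 0.215 / 0.075783 = 2.837032
R = 1.6 * xi * H0 = 1.6 * 2.837032 * 1.65
R = 7.4898 m

7.4898


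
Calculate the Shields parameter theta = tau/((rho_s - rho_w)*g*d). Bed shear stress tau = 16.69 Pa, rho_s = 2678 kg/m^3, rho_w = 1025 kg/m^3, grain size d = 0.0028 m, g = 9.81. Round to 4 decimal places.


theta = tau / ((rho_s - rho_w) * g * d)
rho_s - rho_w = 2678 - 1025 = 1653
Denominator = 1653 * 9.81 * 0.0028 = 45.404604
theta = 16.69 / 45.404604
theta = 0.3676

0.3676


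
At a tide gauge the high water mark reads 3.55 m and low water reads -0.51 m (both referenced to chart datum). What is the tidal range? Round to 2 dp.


Tidal range = High water - Low water
Tidal range = 3.55 - (-0.51)
Tidal range = 4.06 m

4.06


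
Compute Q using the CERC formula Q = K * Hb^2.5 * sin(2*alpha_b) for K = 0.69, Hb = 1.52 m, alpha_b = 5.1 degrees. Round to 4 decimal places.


Q = K * Hb^2.5 * sin(2 * alpha_b)
Hb^2.5 = 1.52^2.5 = 2.848452
sin(2 * 5.1) = sin(10.2) = 0.177085
Q = 0.69 * 2.848452 * 0.177085
Q = 0.3480 m^3/s

0.3480


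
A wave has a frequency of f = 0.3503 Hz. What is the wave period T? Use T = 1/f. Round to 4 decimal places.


T = 1 / f
T = 1 / 0.3503
T = 2.8547 s

2.8547


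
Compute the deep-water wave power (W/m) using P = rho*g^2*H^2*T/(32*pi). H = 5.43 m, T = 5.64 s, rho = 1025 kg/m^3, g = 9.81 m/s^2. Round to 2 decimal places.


P = rho * g^2 * H^2 * T / (32 * pi)
P = 1025 * 9.81^2 * 5.43^2 * 5.64 / (32 * pi)
P = 1025 * 96.2361 * 29.4849 * 5.64 / 100.53096
P = 163170.18 W/m

163170.18


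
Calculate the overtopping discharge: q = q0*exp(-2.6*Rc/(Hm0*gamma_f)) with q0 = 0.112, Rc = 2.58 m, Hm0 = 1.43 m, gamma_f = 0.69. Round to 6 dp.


q = q0 * exp(-2.6 * Rc / (Hm0 * gamma_f))
Exponent = -2.6 * 2.58 / (1.43 * 0.69)
= -2.6 * 2.58 / 0.9867
= -6.798419
exp(-6.798419) = 0.001116
q = 0.112 * 0.001116
q = 0.000125 m^3/s/m

0.000125


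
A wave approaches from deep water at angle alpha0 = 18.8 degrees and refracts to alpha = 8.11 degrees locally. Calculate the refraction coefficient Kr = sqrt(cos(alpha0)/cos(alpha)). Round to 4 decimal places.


Kr = sqrt(cos(alpha0) / cos(alpha))
cos(18.8) = 0.946649
cos(8.11) = 0.989999
Kr = sqrt(0.946649 / 0.989999)
Kr = sqrt(0.956212)
Kr = 0.9779

0.9779


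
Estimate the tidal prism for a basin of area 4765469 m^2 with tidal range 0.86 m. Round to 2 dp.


Tidal prism = Area * Tidal range
P = 4765469 * 0.86
P = 4098303.34 m^3

4098303.34


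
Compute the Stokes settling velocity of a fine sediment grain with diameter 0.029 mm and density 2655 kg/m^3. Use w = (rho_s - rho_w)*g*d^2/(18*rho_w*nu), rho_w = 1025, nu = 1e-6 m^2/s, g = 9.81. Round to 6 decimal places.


w = (rho_s - rho_w) * g * d^2 / (18 * rho_w * nu)
d = 0.029 mm = 0.000029 m
rho_s - rho_w = 2655 - 1025 = 1630
Numerator = 1630 * 9.81 * (0.000029)^2 = 0.000013447842
Denominator = 18 * 1025 * 1e-6 = 0.018450
w = 0.000729 m/s

0.000729


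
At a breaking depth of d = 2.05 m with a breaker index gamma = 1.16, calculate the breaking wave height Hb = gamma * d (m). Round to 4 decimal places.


Hb = gamma * d
Hb = 1.16 * 2.05
Hb = 2.3780 m

2.3780


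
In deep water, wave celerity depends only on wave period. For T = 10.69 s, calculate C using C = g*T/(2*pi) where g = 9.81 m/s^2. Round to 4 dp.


We use the deep-water celerity formula:
C = g * T / (2 * pi)
C = 9.81 * 10.69 / (2 * 3.14159...)
C = 104.868900 / 6.283185
C = 16.6904 m/s

16.6904


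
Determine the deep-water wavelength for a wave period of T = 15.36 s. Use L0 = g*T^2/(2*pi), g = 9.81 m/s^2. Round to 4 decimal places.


L0 = g * T^2 / (2 * pi)
L0 = 9.81 * 15.36^2 / (2 * pi)
L0 = 9.81 * 235.9296 / 6.28319
L0 = 2314.4694 / 6.28319
L0 = 368.3592 m

368.3592


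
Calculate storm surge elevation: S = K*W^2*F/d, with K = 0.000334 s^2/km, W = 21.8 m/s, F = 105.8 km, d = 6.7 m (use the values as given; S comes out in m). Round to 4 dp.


S = K * W^2 * F / d
W^2 = 21.8^2 = 475.24
S = 0.000334 * 475.24 * 105.8 / 6.7
Numerator = 0.000334 * 475.24 * 105.8 = 16.793651
S = 16.793651 / 6.7 = 2.5065 m

2.5065


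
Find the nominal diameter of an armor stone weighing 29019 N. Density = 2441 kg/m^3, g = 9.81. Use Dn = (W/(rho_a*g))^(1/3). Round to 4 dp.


V = W / (rho_a * g)
V = 29019 / (2441 * 9.81)
V = 29019 / 23946.21
V = 1.211841 m^3
Dn = V^(1/3) = 1.211841^(1/3)
Dn = 1.0661 m

1.0661


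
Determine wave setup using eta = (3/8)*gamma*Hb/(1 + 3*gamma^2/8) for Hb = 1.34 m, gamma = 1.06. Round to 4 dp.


eta = (3/8) * gamma * Hb / (1 + 3*gamma^2/8)
Numerator = (3/8) * 1.06 * 1.34 = 0.532650
Denominator = 1 + 3*1.06^2/8 = 1 + 0.421350 = 1.421350
eta = 0.532650 / 1.421350
eta = 0.3747 m

0.3747


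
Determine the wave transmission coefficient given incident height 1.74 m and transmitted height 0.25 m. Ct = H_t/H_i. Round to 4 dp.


Ct = H_t / H_i
Ct = 0.25 / 1.74
Ct = 0.1437

0.1437


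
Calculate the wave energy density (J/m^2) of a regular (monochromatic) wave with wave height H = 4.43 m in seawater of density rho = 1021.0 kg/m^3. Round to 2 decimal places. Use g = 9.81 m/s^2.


E = (1/8) * rho * g * H^2
E = (1/8) * 1021.0 * 9.81 * 4.43^2
E = 0.125 * 1021.0 * 9.81 * 19.6249
E = 24570.40 J/m^2

24570.40


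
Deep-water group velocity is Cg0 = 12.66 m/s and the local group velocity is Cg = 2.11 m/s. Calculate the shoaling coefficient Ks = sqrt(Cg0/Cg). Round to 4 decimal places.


Ks = sqrt(Cg0 / Cg)
Ks = sqrt(12.66 / 2.11)
Ks = sqrt(6.0000)
Ks = 2.4495

2.4495


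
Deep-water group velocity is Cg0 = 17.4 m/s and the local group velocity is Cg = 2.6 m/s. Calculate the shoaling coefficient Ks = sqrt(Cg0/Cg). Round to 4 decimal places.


Ks = sqrt(Cg0 / Cg)
Ks = sqrt(17.4 / 2.6)
Ks = sqrt(6.6923)
Ks = 2.5869

2.5869


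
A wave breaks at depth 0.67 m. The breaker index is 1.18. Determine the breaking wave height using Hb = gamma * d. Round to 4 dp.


Hb = gamma * d
Hb = 1.18 * 0.67
Hb = 0.7906 m

0.7906


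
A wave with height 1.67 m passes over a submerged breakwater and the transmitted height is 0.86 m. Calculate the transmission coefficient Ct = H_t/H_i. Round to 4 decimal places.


Ct = H_t / H_i
Ct = 0.86 / 1.67
Ct = 0.5150

0.5150


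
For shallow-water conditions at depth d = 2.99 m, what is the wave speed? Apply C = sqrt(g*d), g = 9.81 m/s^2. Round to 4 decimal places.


Using the shallow-water approximation:
C = sqrt(g * d) = sqrt(9.81 * 2.99)
C = sqrt(29.3319)
C = 5.4159 m/s

5.4159


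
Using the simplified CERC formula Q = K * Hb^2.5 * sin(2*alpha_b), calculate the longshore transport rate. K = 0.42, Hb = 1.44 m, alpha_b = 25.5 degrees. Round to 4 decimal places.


Q = K * Hb^2.5 * sin(2 * alpha_b)
Hb^2.5 = 1.44^2.5 = 2.488320
sin(2 * 25.5) = sin(51.0) = 0.777146
Q = 0.42 * 2.488320 * 0.777146
Q = 0.8122 m^3/s

0.8122


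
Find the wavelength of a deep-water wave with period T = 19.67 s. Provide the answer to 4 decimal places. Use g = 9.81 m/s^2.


L0 = g * T^2 / (2 * pi)
L0 = 9.81 * 19.67^2 / (2 * pi)
L0 = 9.81 * 386.9089 / 6.28319
L0 = 3795.5763 / 6.28319
L0 = 604.0847 m

604.0847


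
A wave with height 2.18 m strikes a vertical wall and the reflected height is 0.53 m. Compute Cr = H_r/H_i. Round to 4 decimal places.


Cr = H_r / H_i
Cr = 0.53 / 2.18
Cr = 0.2431

0.2431


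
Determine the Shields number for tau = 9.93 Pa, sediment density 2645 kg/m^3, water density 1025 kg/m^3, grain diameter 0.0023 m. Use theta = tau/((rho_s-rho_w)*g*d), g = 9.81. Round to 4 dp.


theta = tau / ((rho_s - rho_w) * g * d)
rho_s - rho_w = 2645 - 1025 = 1620
Denominator = 1620 * 9.81 * 0.0023 = 36.552060
theta = 9.93 / 36.552060
theta = 0.2717

0.2717


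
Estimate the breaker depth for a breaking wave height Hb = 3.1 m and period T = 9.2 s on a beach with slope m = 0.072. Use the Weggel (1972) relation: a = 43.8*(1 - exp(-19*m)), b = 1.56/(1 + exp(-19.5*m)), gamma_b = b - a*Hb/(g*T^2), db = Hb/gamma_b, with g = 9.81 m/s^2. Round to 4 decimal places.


a = 43.8 * (1 - exp(-19 * m))
exp(-19 * 0.072) = exp(-1.3680) = 0.254616
a = 43.8 * (1 - 0.254616) = 32.647833
b = 1.56 / (1 + exp(-19.5 * m))
exp(-19.5 * 0.072) = exp(-1.4040) = 0.245613
b = 1.56 / (1 + 0.245613) = 1.252396
Hb / (g * T^2) = 3.1 / (9.81 * 9.2^2) = 3.1 / 830.3184 = 0.00373351
gamma_b = b - a * Hb/(g*T^2) = 1.252396 - 32.647833 * 0.00373351 = 1.130505
db = Hb / gamma_b = 3.1 / 1.130505
db = 2.7421 m

2.7421


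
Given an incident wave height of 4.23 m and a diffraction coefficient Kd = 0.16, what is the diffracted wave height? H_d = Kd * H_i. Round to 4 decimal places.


H_d = Kd * H_i
H_d = 0.16 * 4.23
H_d = 0.6768 m

0.6768


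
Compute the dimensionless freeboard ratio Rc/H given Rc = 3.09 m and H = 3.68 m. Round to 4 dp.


Relative freeboard = Rc / H
= 3.09 / 3.68
= 0.8397

0.8397


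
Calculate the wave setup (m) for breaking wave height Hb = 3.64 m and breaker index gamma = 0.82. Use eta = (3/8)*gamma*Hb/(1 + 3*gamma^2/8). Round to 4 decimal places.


eta = (3/8) * gamma * Hb / (1 + 3*gamma^2/8)
Numerator = (3/8) * 0.82 * 3.64 = 1.119300
Denominator = 1 + 3*0.82^2/8 = 1 + 0.252150 = 1.252150
eta = 1.119300 / 1.252150
eta = 0.8939 m

0.8939


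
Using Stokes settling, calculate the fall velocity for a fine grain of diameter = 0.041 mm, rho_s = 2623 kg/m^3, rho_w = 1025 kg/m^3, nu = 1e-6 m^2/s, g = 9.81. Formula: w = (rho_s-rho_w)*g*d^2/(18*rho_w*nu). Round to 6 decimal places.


w = (rho_s - rho_w) * g * d^2 / (18 * rho_w * nu)
d = 0.041 mm = 0.000041 m
rho_s - rho_w = 2623 - 1025 = 1598
Numerator = 1598 * 9.81 * (0.000041)^2 = 0.000026351995
Denominator = 18 * 1025 * 1e-6 = 0.018450
w = 0.001428 m/s

0.001428


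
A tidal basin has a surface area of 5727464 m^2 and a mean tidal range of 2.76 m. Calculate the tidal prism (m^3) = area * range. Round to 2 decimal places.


Tidal prism = Area * Tidal range
P = 5727464 * 2.76
P = 15807800.64 m^3

15807800.64


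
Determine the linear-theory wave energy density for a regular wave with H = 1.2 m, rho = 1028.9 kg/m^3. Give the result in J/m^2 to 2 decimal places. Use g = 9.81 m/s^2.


E = (1/8) * rho * g * H^2
E = (1/8) * 1028.9 * 9.81 * 1.2^2
E = 0.125 * 1028.9 * 9.81 * 1.4400
E = 1816.83 J/m^2

1816.83


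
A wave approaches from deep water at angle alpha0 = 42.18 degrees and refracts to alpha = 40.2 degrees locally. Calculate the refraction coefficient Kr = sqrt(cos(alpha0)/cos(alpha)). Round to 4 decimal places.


Kr = sqrt(cos(alpha0) / cos(alpha))
cos(42.18) = 0.741039
cos(40.2) = 0.763796
Kr = sqrt(0.741039 / 0.763796)
Kr = sqrt(0.970205)
Kr = 0.9850

0.9850


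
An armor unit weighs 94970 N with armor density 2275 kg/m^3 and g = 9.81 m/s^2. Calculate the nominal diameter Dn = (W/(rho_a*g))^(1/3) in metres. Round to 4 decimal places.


V = W / (rho_a * g)
V = 94970 / (2275 * 9.81)
V = 94970 / 22317.75
V = 4.255357 m^3
Dn = V^(1/3) = 4.255357^(1/3)
Dn = 1.6205 m

1.6205


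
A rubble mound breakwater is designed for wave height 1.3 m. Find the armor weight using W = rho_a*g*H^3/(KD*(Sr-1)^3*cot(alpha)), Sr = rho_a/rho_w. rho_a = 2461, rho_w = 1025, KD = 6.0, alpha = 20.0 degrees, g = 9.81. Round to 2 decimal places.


Sr = rho_a / rho_w = 2461 / 1025 = 2.400976
(Sr - 1) = 1.400976
(Sr - 1)^3 = 2.749741
cot(20.0) = 1 / tan(20.0) = 1 / 0.363970 = 2.747477
Numerator = 2461 * 9.81 * 1.3^3 = 53040.8748
Denominator = 6.0 * 2.749741 * 2.747477 = 45.329101
W = 53040.8748 / 45.329101
W = 1170.13 N

1170.13


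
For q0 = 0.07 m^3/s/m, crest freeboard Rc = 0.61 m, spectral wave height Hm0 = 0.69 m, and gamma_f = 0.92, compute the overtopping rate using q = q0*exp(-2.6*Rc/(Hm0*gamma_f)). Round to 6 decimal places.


q = q0 * exp(-2.6 * Rc / (Hm0 * gamma_f))
Exponent = -2.6 * 0.61 / (0.69 * 0.92)
= -2.6 * 0.61 / 0.6348
= -2.498425
exp(-2.498425) = 0.082214
q = 0.07 * 0.082214
q = 0.005755 m^3/s/m

0.005755


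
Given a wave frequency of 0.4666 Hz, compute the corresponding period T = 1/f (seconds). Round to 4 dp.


T = 1 / f
T = 1 / 0.4666
T = 2.1432 s

2.1432


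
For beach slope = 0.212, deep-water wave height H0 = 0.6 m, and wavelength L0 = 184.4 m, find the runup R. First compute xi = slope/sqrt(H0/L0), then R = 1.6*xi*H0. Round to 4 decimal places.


xi = slope / sqrt(H0/L0)
H0/L0 = 0.6/184.4 = 0.003254
sqrt(0.003254) = 0.057042
xi = 0.212 / 0.057042 = 3.716556
R = 1.6 * xi * H0 = 1.6 * 3.716556 * 0.6
R = 3.5679 m

3.5679


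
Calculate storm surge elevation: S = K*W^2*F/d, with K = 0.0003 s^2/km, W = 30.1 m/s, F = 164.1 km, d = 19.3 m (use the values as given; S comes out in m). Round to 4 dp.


S = K * W^2 * F / d
W^2 = 30.1^2 = 906.01
S = 0.0003 * 906.01 * 164.1 / 19.3
Numerator = 0.0003 * 906.01 * 164.1 = 44.602872
S = 44.602872 / 19.3 = 2.3110 m

2.3110


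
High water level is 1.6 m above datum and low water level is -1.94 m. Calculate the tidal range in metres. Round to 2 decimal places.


Tidal range = High water - Low water
Tidal range = 1.6 - (-1.94)
Tidal range = 3.54 m

3.54


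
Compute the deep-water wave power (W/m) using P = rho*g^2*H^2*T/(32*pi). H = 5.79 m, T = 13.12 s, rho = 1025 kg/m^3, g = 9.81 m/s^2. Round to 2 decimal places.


P = rho * g^2 * H^2 * T / (32 * pi)
P = 1025 * 9.81^2 * 5.79^2 * 13.12 / (32 * pi)
P = 1025 * 96.2361 * 33.5241 * 13.12 / 100.53096
P = 431571.73 W/m

431571.73


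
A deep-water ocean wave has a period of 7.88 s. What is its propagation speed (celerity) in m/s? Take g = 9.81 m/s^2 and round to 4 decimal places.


We use the deep-water celerity formula:
C = g * T / (2 * pi)
C = 9.81 * 7.88 / (2 * 3.14159...)
C = 77.302800 / 6.283185
C = 12.3031 m/s

12.3031


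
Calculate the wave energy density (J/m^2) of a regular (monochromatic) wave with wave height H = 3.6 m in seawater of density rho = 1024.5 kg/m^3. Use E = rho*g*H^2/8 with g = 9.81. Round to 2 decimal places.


E = (1/8) * rho * g * H^2
E = (1/8) * 1024.5 * 9.81 * 3.6^2
E = 0.125 * 1024.5 * 9.81 * 12.9600
E = 16281.56 J/m^2

16281.56


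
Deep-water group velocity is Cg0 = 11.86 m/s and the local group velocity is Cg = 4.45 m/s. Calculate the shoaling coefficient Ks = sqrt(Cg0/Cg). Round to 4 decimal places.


Ks = sqrt(Cg0 / Cg)
Ks = sqrt(11.86 / 4.45)
Ks = sqrt(2.6652)
Ks = 1.6325

1.6325


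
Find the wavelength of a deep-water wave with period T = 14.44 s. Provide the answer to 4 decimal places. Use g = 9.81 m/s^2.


L0 = g * T^2 / (2 * pi)
L0 = 9.81 * 14.44^2 / (2 * pi)
L0 = 9.81 * 208.5136 / 6.28319
L0 = 2045.5184 / 6.28319
L0 = 325.5544 m

325.5544


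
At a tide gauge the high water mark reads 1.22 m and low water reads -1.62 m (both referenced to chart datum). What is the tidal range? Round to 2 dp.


Tidal range = High water - Low water
Tidal range = 1.22 - (-1.62)
Tidal range = 2.84 m

2.84


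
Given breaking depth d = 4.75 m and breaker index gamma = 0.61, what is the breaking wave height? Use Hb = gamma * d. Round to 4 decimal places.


Hb = gamma * d
Hb = 0.61 * 4.75
Hb = 2.8975 m

2.8975


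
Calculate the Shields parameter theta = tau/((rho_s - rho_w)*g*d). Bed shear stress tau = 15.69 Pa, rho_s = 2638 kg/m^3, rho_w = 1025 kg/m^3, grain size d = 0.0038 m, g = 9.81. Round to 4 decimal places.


theta = tau / ((rho_s - rho_w) * g * d)
rho_s - rho_w = 2638 - 1025 = 1613
Denominator = 1613 * 9.81 * 0.0038 = 60.129414
theta = 15.69 / 60.129414
theta = 0.2609

0.2609


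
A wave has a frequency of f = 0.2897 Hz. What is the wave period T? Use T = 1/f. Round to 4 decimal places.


T = 1 / f
T = 1 / 0.2897
T = 3.4518 s

3.4518


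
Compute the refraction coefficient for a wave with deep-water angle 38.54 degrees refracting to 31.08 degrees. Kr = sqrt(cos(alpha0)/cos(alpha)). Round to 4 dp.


Kr = sqrt(cos(alpha0) / cos(alpha))
cos(38.54) = 0.782173
cos(31.08) = 0.856447
Kr = sqrt(0.782173 / 0.856447)
Kr = sqrt(0.913277)
Kr = 0.9557

0.9557


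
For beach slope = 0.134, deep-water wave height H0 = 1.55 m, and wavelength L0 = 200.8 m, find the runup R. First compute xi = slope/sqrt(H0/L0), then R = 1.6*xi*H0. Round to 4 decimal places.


xi = slope / sqrt(H0/L0)
H0/L0 = 1.55/200.8 = 0.007719
sqrt(0.007719) = 0.087859
xi = 0.134 / 0.087859 = 1.525179
R = 1.6 * xi * H0 = 1.6 * 1.525179 * 1.55
R = 3.7824 m

3.7824


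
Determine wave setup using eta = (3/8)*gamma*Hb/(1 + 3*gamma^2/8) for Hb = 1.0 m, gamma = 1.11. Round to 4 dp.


eta = (3/8) * gamma * Hb / (1 + 3*gamma^2/8)
Numerator = (3/8) * 1.11 * 1.0 = 0.416250
Denominator = 1 + 3*1.11^2/8 = 1 + 0.462038 = 1.462038
eta = 0.416250 / 1.462038
eta = 0.2847 m

0.2847


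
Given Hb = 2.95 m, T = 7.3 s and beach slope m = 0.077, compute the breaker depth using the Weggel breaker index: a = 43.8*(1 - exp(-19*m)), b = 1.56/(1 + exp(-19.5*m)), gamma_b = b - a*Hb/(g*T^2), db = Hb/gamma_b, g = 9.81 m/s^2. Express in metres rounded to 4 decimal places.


a = 43.8 * (1 - exp(-19 * m))
exp(-19 * 0.077) = exp(-1.4630) = 0.231541
a = 43.8 * (1 - 0.231541) = 33.658521
b = 1.56 / (1 + exp(-19.5 * m))
exp(-19.5 * 0.077) = exp(-1.5015) = 0.222796
b = 1.56 / (1 + 0.222796) = 1.275765
Hb / (g * T^2) = 2.95 / (9.81 * 7.3^2) = 2.95 / 522.7749 = 0.00564296
gamma_b = b - a * Hb/(g*T^2) = 1.275765 - 33.658521 * 0.00564296 = 1.085831
db = Hb / gamma_b = 2.95 / 1.085831
db = 2.7168 m

2.7168


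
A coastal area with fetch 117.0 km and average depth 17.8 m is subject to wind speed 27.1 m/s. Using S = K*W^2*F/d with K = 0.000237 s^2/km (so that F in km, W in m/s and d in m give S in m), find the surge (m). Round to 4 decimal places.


S = K * W^2 * F / d
W^2 = 27.1^2 = 734.41
S = 0.000237 * 734.41 * 117.0 / 17.8
Numerator = 0.000237 * 734.41 * 117.0 = 20.364455
S = 20.364455 / 17.8 = 1.1441 m

1.1441


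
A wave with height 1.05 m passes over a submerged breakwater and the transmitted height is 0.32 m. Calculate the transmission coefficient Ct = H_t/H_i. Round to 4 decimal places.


Ct = H_t / H_i
Ct = 0.32 / 1.05
Ct = 0.3048

0.3048


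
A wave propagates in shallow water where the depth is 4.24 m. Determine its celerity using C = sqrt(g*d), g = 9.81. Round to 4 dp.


Using the shallow-water approximation:
C = sqrt(g * d) = sqrt(9.81 * 4.24)
C = sqrt(41.5944)
C = 6.4494 m/s

6.4494


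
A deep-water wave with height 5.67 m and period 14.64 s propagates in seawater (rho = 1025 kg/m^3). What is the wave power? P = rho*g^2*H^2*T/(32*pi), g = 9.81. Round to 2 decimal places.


P = rho * g^2 * H^2 * T / (32 * pi)
P = 1025 * 9.81^2 * 5.67^2 * 14.64 / (32 * pi)
P = 1025 * 96.2361 * 32.1489 * 14.64 / 100.53096
P = 461816.26 W/m

461816.26


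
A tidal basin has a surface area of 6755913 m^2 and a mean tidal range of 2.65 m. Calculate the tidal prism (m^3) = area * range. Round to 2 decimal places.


Tidal prism = Area * Tidal range
P = 6755913 * 2.65
P = 17903169.45 m^3

17903169.45


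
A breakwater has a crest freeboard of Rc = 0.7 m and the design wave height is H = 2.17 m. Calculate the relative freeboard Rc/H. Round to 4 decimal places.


Relative freeboard = Rc / H
= 0.7 / 2.17
= 0.3226

0.3226


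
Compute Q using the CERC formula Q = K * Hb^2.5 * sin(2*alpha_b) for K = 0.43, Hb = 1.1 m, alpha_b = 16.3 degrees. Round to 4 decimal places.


Q = K * Hb^2.5 * sin(2 * alpha_b)
Hb^2.5 = 1.1^2.5 = 1.269059
sin(2 * 16.3) = sin(32.6) = 0.538771
Q = 0.43 * 1.269059 * 0.538771
Q = 0.2940 m^3/s

0.2940


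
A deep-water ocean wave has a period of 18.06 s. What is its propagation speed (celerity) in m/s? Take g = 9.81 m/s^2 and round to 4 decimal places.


We use the deep-water celerity formula:
C = g * T / (2 * pi)
C = 9.81 * 18.06 / (2 * 3.14159...)
C = 177.168600 / 6.283185
C = 28.1973 m/s

28.1973


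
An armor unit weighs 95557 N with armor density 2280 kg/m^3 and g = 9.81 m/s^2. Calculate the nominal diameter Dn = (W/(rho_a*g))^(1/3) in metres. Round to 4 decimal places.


V = W / (rho_a * g)
V = 95557 / (2280 * 9.81)
V = 95557 / 22366.80
V = 4.272270 m^3
Dn = V^(1/3) = 4.272270^(1/3)
Dn = 1.6226 m

1.6226


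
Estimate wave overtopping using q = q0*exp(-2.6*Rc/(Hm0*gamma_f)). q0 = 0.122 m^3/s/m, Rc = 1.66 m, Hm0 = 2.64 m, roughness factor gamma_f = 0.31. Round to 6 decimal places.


q = q0 * exp(-2.6 * Rc / (Hm0 * gamma_f))
Exponent = -2.6 * 1.66 / (2.64 * 0.31)
= -2.6 * 1.66 / 0.8184
= -5.273705
exp(-5.273705) = 0.005125
q = 0.122 * 0.005125
q = 0.000625 m^3/s/m

0.000625
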